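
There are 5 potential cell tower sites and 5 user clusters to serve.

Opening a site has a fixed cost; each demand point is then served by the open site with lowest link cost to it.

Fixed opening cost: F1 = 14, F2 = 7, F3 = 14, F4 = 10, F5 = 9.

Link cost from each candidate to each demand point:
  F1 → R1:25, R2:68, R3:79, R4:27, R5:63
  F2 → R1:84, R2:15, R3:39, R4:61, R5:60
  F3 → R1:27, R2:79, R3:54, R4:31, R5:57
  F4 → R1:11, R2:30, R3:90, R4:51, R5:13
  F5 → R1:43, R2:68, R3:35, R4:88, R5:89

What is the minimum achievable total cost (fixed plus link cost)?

Open {F1, F2, F4}: assign each demand point to its cheapest open site.
  R1→F4 11, R2→F2 15, R3→F2 39, R4→F1 27, R5→F4 13
  link cost 105, fixed 31 → total 136.
Compare {F2, F3, F4}: link cost 109 + fixed 31 = 140.
Compare {F1, F2, F4, F5}: link cost 101 + fixed 40 = 141.
Compare {F2, F3, F4, F5}: link cost 105 + fixed 40 = 145.
All other subsets cost ≥ 140. Minimum total cost: 136.

136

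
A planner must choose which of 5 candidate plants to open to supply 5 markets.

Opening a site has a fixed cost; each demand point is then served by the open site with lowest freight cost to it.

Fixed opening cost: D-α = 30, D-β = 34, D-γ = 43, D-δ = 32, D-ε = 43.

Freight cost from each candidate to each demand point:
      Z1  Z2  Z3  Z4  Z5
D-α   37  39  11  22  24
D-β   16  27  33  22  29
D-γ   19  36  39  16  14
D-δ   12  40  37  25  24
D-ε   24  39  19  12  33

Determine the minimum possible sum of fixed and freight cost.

Open {D-β}: assign each demand point to its cheapest open site.
  Z1→D-β 16, Z2→D-β 27, Z3→D-β 33, Z4→D-β 22, Z5→D-β 29
  freight cost 127, fixed 34 → total 161.
Compare {D-α}: freight cost 133 + fixed 30 = 163.
Compare {D-α, D-β}: freight cost 100 + fixed 64 = 164.
Compare {D-γ}: freight cost 124 + fixed 43 = 167.
All other subsets cost ≥ 163. Minimum total cost: 161.

161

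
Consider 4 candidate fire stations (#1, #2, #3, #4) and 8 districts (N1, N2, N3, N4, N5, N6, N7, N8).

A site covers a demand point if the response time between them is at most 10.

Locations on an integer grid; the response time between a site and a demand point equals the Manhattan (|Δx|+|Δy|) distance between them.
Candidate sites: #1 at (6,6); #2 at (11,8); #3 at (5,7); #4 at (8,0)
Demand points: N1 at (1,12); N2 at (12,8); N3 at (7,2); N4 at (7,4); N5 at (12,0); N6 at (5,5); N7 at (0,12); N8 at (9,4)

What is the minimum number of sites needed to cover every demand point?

Coverage sets (demand points within 10 of each site):
  #1: {N2, N3, N4, N6, N8}
  #2: {N2, N3, N4, N5, N6, N8}
  #3: {N1, N2, N3, N4, N6, N7, N8}
  #4: {N3, N4, N5, N6, N8}
No single site covers all 8 demand points.
But {#2, #3} covers everything, so the minimum is 2.

2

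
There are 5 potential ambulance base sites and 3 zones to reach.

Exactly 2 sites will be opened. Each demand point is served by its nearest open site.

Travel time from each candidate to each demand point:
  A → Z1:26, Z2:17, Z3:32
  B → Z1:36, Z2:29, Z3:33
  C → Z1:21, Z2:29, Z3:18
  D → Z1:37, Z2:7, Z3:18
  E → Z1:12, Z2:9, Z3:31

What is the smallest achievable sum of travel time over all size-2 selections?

37

Open {D, E}.
  Z1→E 12, Z2→D 7, Z3→D 18  ⇒ total 37.
Compare {C, E}: total 39.
Compare {C, D}: total 46.
No size-2 selection does better; minimum is 37.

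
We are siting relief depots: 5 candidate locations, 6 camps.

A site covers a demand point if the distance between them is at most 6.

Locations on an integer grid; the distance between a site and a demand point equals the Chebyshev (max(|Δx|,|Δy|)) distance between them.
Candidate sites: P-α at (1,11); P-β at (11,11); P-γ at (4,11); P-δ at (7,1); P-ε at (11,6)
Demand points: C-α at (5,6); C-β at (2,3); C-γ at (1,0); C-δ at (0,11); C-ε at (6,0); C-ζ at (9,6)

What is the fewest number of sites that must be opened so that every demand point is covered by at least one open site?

Coverage sets (demand points within 6 of each site):
  P-α: {C-α, C-δ}
  P-β: {C-α, C-ζ}
  P-γ: {C-α, C-δ, C-ζ}
  P-δ: {C-α, C-β, C-γ, C-ε, C-ζ}
  P-ε: {C-α, C-ε, C-ζ}
No single site covers all 6 demand points.
But {P-α, P-δ} covers everything, so the minimum is 2.

2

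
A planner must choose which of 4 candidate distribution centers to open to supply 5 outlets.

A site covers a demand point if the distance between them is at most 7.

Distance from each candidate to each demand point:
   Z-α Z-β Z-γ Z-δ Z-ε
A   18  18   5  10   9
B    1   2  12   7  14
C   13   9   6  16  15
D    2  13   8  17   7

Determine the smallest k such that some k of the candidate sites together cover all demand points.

Coverage sets (demand points within 7 of each site):
  A: {Z-γ}
  B: {Z-α, Z-β, Z-δ}
  C: {Z-γ}
  D: {Z-α, Z-ε}
No 2 sites suffice: every size-2 union leaves at least one demand point uncovered.
But {A, B, D} covers everything, so the minimum is 3.

3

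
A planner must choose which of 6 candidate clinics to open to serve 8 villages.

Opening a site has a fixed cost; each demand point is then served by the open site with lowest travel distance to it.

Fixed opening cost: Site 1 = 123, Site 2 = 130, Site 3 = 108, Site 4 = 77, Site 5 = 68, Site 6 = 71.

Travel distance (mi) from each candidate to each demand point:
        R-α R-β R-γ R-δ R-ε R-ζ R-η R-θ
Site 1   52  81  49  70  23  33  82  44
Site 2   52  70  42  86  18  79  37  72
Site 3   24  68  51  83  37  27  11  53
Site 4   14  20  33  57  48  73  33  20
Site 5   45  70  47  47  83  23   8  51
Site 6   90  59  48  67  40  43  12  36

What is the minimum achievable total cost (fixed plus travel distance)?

Open {Site 4, Site 5}: assign each demand point to its cheapest open site.
  R-α→Site 4 14, R-β→Site 4 20, R-γ→Site 4 33, R-δ→Site 5 47, R-ε→Site 4 48, R-ζ→Site 5 23, R-η→Site 5 8, R-θ→Site 4 20
  travel distance 213, fixed 145 → total 358.
Compare {Site 4}: travel distance 298 + fixed 77 = 375.
Compare {Site 4, Site 6}: travel distance 239 + fixed 148 = 387.
Compare {Site 3, Site 4}: travel distance 219 + fixed 185 = 404.
All other subsets cost ≥ 375. Minimum total cost: 358.

358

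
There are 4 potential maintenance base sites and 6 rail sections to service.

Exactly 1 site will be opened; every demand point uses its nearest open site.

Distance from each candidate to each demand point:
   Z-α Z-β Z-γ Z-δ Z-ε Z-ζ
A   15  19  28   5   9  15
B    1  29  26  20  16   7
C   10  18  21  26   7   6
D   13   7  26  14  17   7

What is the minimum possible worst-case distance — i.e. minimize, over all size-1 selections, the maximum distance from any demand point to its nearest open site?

26

Open {C}.
  Farthest demand point is Z-δ at distance 26 (to C); all others are ≤ 26.
With {D} the worst case is 26.
With {A} the worst case is 28.
No size-1 selection achieves below 26.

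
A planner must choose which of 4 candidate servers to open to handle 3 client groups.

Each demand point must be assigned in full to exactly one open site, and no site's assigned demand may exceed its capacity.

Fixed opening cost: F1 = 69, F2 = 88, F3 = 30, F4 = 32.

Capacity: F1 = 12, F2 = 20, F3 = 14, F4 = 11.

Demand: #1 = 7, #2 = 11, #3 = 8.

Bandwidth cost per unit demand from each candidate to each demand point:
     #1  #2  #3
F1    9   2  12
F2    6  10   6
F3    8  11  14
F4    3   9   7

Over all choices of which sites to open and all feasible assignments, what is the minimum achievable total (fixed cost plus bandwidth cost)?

Open {F1, F3, F4}; cheapest assignment that respects the capacities:
  F1 (cap 12, load 11): #2 — cost 11×2 = 22
  F3 (cap 14, load 7): #1 — cost 7×8 = 56
  F4 (cap 11, load 8): #3 — cost 8×7 = 56
  Shipping 134, fixed 131 → total 265.
  Any other capacity-feasible assignment to {F1, F3, F4} ships for at least 134.
Compare {F1, F2}: its best feasible assignment gives total 269.
Compare {F1, F2, F4}: its best feasible assignment gives total 280.
Every other set of open sites that can feasibly serve all demand totals ≥ 269 even under its best assignment. Minimum: 265.

265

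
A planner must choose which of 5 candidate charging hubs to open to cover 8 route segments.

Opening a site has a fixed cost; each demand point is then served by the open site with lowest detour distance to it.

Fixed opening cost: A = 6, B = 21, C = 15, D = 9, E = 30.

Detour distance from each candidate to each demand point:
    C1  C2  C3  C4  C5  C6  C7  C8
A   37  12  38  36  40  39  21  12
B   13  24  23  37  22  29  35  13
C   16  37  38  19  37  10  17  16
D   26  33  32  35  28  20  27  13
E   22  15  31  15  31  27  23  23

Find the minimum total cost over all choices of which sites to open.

Open {A, B, C}: assign each demand point to its cheapest open site.
  C1→B 13, C2→A 12, C3→B 23, C4→C 19, C5→B 22, C6→C 10, C7→C 17, C8→A 12
  detour distance 128, fixed 42 → total 170.
Compare {A, C, D}: detour distance 146 + fixed 30 = 176.
Compare {B, C}: detour distance 141 + fixed 36 = 177.
Compare {A, B, C, D}: detour distance 128 + fixed 51 = 179.
All other subsets cost ≥ 176. Minimum total cost: 170.

170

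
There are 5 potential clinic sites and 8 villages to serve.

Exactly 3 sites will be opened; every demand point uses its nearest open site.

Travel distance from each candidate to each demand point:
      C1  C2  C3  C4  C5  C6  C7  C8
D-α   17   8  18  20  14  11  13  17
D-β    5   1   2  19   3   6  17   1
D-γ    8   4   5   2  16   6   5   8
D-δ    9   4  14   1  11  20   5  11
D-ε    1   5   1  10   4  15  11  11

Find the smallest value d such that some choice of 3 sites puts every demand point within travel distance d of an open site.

6

Open {D-α, D-β, D-γ}.
  Farthest demand point is C6 at travel distance 6 (to D-β); all others are ≤ 6.
With {D-α, D-β, D-δ} the worst case is 6.
With {D-β, D-γ, D-δ} the worst case is 6.
No size-3 selection achieves below 6.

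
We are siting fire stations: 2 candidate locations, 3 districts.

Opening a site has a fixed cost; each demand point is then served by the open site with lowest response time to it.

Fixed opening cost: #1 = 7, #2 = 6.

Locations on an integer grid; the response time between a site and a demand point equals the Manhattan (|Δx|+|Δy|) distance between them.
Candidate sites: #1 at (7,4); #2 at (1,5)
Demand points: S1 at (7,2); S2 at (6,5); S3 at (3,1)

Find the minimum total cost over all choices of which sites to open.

Open {#1}: assign each demand point to its cheapest open site.
  S1→#1 2, S2→#1 2, S3→#1 7
  response time 11, fixed 7 → total 18.
Compare {#1, #2}: response time 10 + fixed 13 = 23.
Compare {#2}: response time 20 + fixed 6 = 26.

18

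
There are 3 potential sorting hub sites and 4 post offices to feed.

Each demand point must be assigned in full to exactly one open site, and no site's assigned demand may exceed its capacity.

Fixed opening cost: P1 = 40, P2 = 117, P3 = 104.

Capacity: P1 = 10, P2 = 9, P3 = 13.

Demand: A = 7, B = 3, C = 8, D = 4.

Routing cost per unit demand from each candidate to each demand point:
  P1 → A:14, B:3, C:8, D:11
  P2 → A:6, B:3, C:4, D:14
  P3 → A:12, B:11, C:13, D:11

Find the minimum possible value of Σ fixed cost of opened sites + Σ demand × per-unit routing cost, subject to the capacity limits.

Open {P1, P3}; cheapest assignment that respects the capacities:
  P1 (cap 10, load 10): A, B — cost 7×14 + 3×3 = 107
  P3 (cap 13, load 12): C, D — cost 8×13 + 4×11 = 148
  Shipping 255, fixed 144 → total 399.
  Any other capacity-feasible assignment to {P1, P3} ships for at least 255.
Compare {P1, P2, P3}: its best feasible assignment gives total 430.
Every other set of open sites that can feasibly serve all demand totals ≥ 430 even under its best assignment. Minimum: 399.

399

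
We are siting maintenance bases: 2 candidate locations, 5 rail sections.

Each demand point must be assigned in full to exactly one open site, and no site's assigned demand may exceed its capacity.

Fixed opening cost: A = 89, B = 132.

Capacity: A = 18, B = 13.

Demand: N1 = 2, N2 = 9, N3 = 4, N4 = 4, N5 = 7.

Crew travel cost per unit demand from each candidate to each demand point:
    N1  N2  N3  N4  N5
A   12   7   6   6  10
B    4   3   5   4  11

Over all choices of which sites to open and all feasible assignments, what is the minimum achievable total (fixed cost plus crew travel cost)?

374

Open {A, B}; cheapest assignment that respects the capacities:
  A (cap 18, load 15): N3, N4, N5 — cost 4×6 + 4×6 + 7×10 = 118
  B (cap 13, load 11): N1, N2 — cost 2×4 + 9×3 = 35
  Shipping 153, fixed 221 → total 374.
  Any other capacity-feasible assignment to {A, B} ships for at least 153.
Total demand is 26 and no other set of sites has combined capacity ≥ 26, so {A, B} is the only feasible choice of open sites. Minimum: 374.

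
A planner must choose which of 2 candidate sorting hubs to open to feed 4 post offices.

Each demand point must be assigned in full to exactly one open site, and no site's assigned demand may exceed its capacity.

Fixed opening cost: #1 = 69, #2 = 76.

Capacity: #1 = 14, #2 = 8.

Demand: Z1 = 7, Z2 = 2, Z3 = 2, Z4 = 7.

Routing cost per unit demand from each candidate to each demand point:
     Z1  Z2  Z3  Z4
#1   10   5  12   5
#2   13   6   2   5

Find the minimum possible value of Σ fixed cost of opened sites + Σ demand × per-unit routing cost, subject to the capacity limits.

266

Open {#1, #2}; cheapest assignment that respects the capacities:
  #1 (cap 14, load 14): Z1, Z4 — cost 7×10 + 7×5 = 105
  #2 (cap 8, load 4): Z2, Z3 — cost 2×6 + 2×2 = 16
  Shipping 121, fixed 145 → total 266.
  Any other capacity-feasible assignment to {#1, #2} ships for at least 121.
Total demand is 18 and no other set of sites has combined capacity ≥ 18, so {#1, #2} is the only feasible choice of open sites. Minimum: 266.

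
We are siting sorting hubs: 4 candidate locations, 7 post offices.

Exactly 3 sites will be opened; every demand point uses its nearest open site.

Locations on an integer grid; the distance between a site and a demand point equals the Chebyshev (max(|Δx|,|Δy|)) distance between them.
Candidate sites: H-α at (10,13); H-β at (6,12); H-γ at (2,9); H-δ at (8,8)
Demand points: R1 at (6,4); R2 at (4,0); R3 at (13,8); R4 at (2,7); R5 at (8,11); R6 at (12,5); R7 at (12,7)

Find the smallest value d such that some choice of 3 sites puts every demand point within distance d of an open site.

8

Open {H-α, H-β, H-δ}.
  Farthest demand point is R2 at distance 8 (to H-δ); all others are ≤ 8.
With {H-α, H-γ, H-δ} the worst case is 8.
With {H-β, H-γ, H-δ} the worst case is 8.
No size-3 selection achieves below 8.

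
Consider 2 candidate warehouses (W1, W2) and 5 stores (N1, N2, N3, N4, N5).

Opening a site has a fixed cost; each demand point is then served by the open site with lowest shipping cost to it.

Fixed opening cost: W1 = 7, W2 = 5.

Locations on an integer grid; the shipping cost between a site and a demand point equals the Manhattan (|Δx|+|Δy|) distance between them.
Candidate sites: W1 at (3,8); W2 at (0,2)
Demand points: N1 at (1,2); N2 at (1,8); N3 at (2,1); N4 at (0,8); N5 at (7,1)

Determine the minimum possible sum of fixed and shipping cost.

29

Open {W1, W2}: assign each demand point to its cheapest open site.
  N1→W2 1, N2→W1 2, N3→W2 3, N4→W1 3, N5→W2 8
  shipping cost 17, fixed 12 → total 29.
Compare {W2}: shipping cost 25 + fixed 5 = 30.
Compare {W1}: shipping cost 32 + fixed 7 = 39.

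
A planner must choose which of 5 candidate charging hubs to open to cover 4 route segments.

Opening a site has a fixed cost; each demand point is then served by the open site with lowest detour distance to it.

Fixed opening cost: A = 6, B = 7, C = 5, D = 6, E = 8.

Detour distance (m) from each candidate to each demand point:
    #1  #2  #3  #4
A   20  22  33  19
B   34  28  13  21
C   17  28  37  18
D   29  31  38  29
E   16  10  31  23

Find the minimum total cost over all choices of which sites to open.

75

Open {B, E}: assign each demand point to its cheapest open site.
  #1→E 16, #2→E 10, #3→B 13, #4→B 21
  detour distance 60, fixed 15 → total 75.
Compare {B, C, E}: detour distance 57 + fixed 20 = 77.
Compare {A, B, E}: detour distance 58 + fixed 21 = 79.
Compare {B, D, E}: detour distance 60 + fixed 21 = 81.
All other subsets cost ≥ 77. Minimum total cost: 75.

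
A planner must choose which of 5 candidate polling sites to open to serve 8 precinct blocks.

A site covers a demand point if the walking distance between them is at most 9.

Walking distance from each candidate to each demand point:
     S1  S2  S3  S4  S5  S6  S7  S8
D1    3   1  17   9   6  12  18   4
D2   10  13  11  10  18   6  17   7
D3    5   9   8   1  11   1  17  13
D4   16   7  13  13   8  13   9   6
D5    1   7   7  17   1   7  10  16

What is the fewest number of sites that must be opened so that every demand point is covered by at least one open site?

Coverage sets (demand points within 9 of each site):
  D1: {S1, S2, S4, S5, S8}
  D2: {S6, S8}
  D3: {S1, S2, S3, S4, S6}
  D4: {S2, S5, S7, S8}
  D5: {S1, S2, S3, S5, S6}
No single site covers all 8 demand points.
But {D3, D4} covers everything, so the minimum is 2.

2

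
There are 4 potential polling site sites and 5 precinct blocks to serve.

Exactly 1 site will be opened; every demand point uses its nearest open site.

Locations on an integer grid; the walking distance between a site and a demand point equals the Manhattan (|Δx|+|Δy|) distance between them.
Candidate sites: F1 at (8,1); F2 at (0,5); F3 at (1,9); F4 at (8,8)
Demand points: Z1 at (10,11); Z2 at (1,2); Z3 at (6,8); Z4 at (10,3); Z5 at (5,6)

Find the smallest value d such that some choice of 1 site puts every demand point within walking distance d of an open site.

Open {F1}.
  Farthest demand point is Z1 at walking distance 12 (to F1); all others are ≤ 12.
With {F4} the worst case is 13.
With {F3} the worst case is 15.
No size-1 selection achieves below 12.

12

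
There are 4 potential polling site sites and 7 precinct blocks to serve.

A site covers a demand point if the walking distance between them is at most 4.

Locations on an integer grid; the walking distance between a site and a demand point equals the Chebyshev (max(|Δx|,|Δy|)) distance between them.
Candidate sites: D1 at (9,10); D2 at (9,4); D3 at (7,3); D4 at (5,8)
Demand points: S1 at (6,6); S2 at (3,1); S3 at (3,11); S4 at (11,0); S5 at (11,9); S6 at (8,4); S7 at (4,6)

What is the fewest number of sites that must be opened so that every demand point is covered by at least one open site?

Coverage sets (demand points within 4 of each site):
  D1: {S1, S5}
  D2: {S1, S4, S6}
  D3: {S1, S2, S4, S6, S7}
  D4: {S1, S3, S6, S7}
No 2 sites suffice: every size-2 union leaves at least one demand point uncovered.
But {D1, D3, D4} covers everything, so the minimum is 3.

3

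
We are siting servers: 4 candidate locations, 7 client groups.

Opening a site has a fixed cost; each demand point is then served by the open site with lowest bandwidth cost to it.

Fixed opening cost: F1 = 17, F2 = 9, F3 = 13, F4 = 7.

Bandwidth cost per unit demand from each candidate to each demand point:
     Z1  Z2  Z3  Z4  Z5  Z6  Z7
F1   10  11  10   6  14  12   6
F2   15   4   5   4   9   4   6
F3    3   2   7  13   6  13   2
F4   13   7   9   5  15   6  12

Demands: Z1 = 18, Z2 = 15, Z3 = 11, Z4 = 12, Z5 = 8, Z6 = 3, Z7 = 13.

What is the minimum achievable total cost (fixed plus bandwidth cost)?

295

Open {F2, F3}: assign each demand point to its cheapest open site.
  Z1→F3 18×3=54, Z2→F3 15×2=30, Z3→F2 11×5=55, Z4→F2 12×4=48, Z5→F3 8×6=48, Z6→F2 3×4=12, Z7→F3 13×2=26
  bandwidth cost 273, fixed 22 → total 295.
Compare {F2, F3, F4}: bandwidth cost 273 + fixed 29 = 302.
Compare {F1, F2, F3}: bandwidth cost 273 + fixed 39 = 312.
Compare {F1, F2, F3, F4}: bandwidth cost 273 + fixed 46 = 319.
All other subsets cost ≥ 302. Minimum total cost: 295.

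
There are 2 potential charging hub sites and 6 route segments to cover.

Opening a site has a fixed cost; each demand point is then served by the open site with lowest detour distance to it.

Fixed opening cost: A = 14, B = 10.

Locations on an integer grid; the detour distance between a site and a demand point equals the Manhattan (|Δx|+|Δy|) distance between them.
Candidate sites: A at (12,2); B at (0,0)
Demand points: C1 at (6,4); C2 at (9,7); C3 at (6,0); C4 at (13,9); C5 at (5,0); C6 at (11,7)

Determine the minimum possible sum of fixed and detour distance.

61

Open {A}: assign each demand point to its cheapest open site.
  C1→A 8, C2→A 8, C3→A 8, C4→A 8, C5→A 9, C6→A 6
  detour distance 47, fixed 14 → total 61.
Compare {A, B}: detour distance 41 + fixed 24 = 65.
Compare {B}: detour distance 77 + fixed 10 = 87.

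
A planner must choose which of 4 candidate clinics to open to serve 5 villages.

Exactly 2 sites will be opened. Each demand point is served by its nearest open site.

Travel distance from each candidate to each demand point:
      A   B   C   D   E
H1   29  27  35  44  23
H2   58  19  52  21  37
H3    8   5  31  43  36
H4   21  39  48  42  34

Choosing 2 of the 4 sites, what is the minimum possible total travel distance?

101

Open {H2, H3}.
  A→H3 8, B→H3 5, C→H3 31, D→H2 21, E→H3 36  ⇒ total 101.
Compare {H1, H3}: total 110.
Compare {H3, H4}: total 120.
No size-2 selection does better; minimum is 101.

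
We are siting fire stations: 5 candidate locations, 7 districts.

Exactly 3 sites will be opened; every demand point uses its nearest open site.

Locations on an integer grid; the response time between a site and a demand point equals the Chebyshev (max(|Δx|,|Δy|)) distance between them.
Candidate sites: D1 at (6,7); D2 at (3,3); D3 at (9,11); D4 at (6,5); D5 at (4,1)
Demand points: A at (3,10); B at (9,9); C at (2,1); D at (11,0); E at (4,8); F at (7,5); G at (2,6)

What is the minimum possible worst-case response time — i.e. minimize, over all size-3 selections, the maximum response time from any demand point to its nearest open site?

5

Open {D1, D2, D4}.
  Farthest demand point is D at response time 5 (to D4); all others are ≤ 5.
With {D1, D3, D4} the worst case is 5.
With {D1, D4, D5} the worst case is 5.
No size-3 selection achieves below 5.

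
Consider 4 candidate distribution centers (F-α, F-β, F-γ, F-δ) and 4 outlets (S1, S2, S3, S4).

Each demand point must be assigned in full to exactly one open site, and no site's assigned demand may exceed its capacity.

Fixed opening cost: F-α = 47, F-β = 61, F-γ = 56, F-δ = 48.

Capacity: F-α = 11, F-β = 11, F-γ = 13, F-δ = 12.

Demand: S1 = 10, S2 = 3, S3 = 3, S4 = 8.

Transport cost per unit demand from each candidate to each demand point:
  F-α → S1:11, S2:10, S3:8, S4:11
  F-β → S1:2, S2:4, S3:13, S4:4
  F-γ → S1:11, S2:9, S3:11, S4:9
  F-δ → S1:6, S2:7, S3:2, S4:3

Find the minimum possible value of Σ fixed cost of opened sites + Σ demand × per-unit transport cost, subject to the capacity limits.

Open {F-α, F-β, F-δ}; cheapest assignment that respects the capacities:
  F-α (cap 11, load 3): S2 — cost 3×10 = 30
  F-β (cap 11, load 10): S1 — cost 10×2 = 20
  F-δ (cap 12, load 11): S3, S4 — cost 3×2 + 8×3 = 30
  Shipping 80, fixed 156 → total 236.
  Any other capacity-feasible assignment to {F-α, F-β, F-δ} ships for at least 80.
Compare {F-β, F-γ, F-δ}: its best feasible assignment gives total 242.
Compare {F-γ, F-δ}: its best feasible assignment gives total 271.
Every other set of open sites that can feasibly serve all demand totals ≥ 242 even under its best assignment. Minimum: 236.

236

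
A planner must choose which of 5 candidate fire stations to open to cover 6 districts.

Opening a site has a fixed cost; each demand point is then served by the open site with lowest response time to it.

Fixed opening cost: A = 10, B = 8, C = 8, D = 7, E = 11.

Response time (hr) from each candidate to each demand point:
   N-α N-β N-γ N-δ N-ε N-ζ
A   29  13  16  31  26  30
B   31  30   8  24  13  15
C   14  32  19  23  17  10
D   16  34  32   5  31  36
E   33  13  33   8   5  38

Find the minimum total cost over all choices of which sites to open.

85

Open {B, C, E}: assign each demand point to its cheapest open site.
  N-α→C 14, N-β→E 13, N-γ→B 8, N-δ→E 8, N-ε→E 5, N-ζ→C 10
  response time 58, fixed 27 → total 85.
Compare {C, E}: response time 69 + fixed 19 = 88.
Compare {B, D, E}: response time 62 + fixed 26 = 88.
Compare {B, C, D, E}: response time 55 + fixed 34 = 89.
All other subsets cost ≥ 88. Minimum total cost: 85.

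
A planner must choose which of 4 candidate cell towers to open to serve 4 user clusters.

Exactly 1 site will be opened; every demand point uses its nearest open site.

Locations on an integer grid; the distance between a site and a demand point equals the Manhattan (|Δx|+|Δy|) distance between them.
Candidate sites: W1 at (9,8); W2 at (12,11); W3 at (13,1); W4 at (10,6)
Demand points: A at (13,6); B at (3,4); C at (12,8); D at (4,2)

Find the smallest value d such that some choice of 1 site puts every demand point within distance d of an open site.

10

Open {W4}.
  Farthest demand point is D at distance 10 (to W4); all others are ≤ 10.
With {W1} the worst case is 11.
With {W3} the worst case is 13.
No size-1 selection achieves below 10.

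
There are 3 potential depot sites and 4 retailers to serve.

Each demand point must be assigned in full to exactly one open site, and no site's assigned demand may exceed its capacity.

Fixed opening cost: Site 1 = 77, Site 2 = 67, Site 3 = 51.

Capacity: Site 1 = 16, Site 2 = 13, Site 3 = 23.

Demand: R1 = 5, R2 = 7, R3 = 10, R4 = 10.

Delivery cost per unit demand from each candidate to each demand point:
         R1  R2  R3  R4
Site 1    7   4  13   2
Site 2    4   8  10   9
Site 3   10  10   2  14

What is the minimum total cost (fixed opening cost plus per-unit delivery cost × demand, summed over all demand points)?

273

Open {Site 1, Site 3}; cheapest assignment that respects the capacities:
  Site 1 (cap 16, load 15): R1, R4 — cost 5×7 + 10×2 = 55
  Site 3 (cap 23, load 17): R2, R3 — cost 7×10 + 10×2 = 90
  Shipping 145, fixed 128 → total 273.
  Any other capacity-feasible assignment to {Site 1, Site 3} ships for at least 145.
Compare {Site 1, Site 2, Site 3}: its best feasible assignment gives total 311.
Compare {Site 2, Site 3}: its best feasible assignment gives total 348.
Every other set of open sites that can feasibly serve all demand totals ≥ 311 even under its best assignment. Minimum: 273.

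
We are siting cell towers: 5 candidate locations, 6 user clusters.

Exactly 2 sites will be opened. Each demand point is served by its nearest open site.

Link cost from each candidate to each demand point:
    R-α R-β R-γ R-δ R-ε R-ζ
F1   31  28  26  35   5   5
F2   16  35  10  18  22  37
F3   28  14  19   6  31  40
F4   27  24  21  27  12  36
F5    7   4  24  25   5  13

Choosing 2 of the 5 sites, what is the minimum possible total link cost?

Open {F3, F5}.
  R-α→F5 7, R-β→F5 4, R-γ→F3 19, R-δ→F3 6, R-ε→F5 5, R-ζ→F5 13  ⇒ total 54.
Compare {F2, F5}: total 57.
Compare {F1, F5}: total 70.
No size-2 selection does better; minimum is 54.

54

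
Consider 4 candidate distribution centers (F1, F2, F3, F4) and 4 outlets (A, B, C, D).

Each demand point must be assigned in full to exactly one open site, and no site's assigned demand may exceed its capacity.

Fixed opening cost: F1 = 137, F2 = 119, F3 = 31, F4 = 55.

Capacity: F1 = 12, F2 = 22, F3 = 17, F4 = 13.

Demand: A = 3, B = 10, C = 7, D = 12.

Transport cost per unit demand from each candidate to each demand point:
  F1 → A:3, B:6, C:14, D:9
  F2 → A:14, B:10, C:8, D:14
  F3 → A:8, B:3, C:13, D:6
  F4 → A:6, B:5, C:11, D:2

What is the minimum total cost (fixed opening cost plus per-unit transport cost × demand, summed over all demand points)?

339

Open {F2, F3, F4}; cheapest assignment that respects the capacities:
  F2 (cap 22, load 7): C — cost 7×8 = 56
  F3 (cap 17, load 13): A, B — cost 3×8 + 10×3 = 54
  F4 (cap 13, load 12): D — cost 12×2 = 24
  Shipping 134, fixed 205 → total 339.
  Any other capacity-feasible assignment to {F2, F3, F4} ships for at least 134.
Compare {F1, F3, F4}: its best feasible assignment gives total 377.
Compare {F2, F4}: its best feasible assignment gives total 396.
Every other set of open sites that can feasibly serve all demand totals ≥ 377 even under its best assignment. Minimum: 339.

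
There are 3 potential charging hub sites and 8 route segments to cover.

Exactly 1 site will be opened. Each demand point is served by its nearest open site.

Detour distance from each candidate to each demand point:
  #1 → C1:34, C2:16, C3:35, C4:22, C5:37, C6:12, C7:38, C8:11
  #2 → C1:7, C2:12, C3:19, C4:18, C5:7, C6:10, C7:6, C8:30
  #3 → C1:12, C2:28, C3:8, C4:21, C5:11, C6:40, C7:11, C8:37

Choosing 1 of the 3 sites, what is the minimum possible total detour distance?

Open {#2}.
  C1→#2 7, C2→#2 12, C3→#2 19, C4→#2 18, C5→#2 7, C6→#2 10, C7→#2 6, C8→#2 30  ⇒ total 109.
Compare {#3}: total 168.
Compare {#1}: total 205.

109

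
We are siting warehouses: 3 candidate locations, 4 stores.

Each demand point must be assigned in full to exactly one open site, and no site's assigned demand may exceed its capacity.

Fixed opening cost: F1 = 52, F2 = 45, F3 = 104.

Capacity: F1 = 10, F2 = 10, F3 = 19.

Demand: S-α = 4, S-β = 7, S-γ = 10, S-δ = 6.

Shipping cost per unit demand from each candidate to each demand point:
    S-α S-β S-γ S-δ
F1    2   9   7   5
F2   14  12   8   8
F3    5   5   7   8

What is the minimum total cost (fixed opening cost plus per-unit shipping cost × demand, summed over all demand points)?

Open {F1, F3}; cheapest assignment that respects the capacities:
  F1 (cap 10, load 10): S-α, S-δ — cost 4×2 + 6×5 = 38
  F3 (cap 19, load 17): S-β, S-γ — cost 7×5 + 10×7 = 105
  Shipping 143, fixed 156 → total 299.
  Any other capacity-feasible assignment to {F1, F3} ships for at least 143.
Compare {F2, F3}: its best feasible assignment gives total 332.
Compare {F1, F2, F3}: its best feasible assignment gives total 344.
Every other set of open sites that can feasibly serve all demand totals ≥ 332 even under its best assignment. Minimum: 299.

299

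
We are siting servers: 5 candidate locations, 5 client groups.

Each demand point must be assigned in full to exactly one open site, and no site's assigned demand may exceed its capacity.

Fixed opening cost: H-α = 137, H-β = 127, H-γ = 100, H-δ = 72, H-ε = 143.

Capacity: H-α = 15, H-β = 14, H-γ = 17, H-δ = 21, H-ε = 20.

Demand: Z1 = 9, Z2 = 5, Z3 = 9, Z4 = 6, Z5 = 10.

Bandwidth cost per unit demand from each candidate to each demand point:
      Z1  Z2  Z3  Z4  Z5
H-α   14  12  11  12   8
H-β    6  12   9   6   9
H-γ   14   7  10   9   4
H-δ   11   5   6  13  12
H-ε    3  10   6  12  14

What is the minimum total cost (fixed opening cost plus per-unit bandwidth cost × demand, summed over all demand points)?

Open {H-γ, H-δ, H-ε}; cheapest assignment that respects the capacities:
  H-γ (cap 17, load 16): Z4, Z5 — cost 6×9 + 10×4 = 94
  H-δ (cap 21, load 14): Z2, Z3 — cost 5×5 + 9×6 = 79
  H-ε (cap 20, load 9): Z1 — cost 9×3 = 27
  Shipping 200, fixed 315 → total 515.
  Any other capacity-feasible assignment to {H-γ, H-δ, H-ε} ships for at least 200.
Compare {H-δ, H-ε}: its best feasible assignment gives total 519.
Compare {H-β, H-γ, H-δ}: its best feasible assignment gives total 526.
Every other set of open sites that can feasibly serve all demand totals ≥ 519 even under its best assignment. Minimum: 515.

515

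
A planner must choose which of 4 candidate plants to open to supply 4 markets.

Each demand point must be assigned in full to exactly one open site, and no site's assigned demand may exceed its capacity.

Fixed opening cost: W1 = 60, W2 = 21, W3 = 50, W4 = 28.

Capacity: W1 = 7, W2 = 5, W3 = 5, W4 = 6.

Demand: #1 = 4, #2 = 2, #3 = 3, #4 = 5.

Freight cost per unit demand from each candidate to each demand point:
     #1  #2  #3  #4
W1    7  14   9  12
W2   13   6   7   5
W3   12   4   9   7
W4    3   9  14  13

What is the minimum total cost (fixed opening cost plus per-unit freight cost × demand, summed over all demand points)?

Open {W2, W3, W4}; cheapest assignment that respects the capacities:
  W2 (cap 5, load 5): #4 — cost 5×5 = 25
  W3 (cap 5, load 5): #2, #3 — cost 2×4 + 3×9 = 35
  W4 (cap 6, load 4): #1 — cost 4×3 = 12
  Shipping 72, fixed 99 → total 171.
  Any other capacity-feasible assignment to {W2, W3, W4} ships for at least 72.
Compare {W1, W2, W4}: its best feasible assignment gives total 191.
Compare {W1, W2, W3}: its best feasible assignment gives total 219.
Every other set of open sites that can feasibly serve all demand totals ≥ 191 even under its best assignment. Minimum: 171.

171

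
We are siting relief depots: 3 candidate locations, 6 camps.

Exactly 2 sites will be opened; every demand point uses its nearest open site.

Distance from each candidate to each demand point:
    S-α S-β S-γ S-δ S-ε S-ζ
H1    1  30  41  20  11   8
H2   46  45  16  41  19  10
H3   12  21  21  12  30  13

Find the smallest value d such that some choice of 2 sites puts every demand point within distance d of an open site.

Open {H1, H3}.
  Farthest demand point is S-β at distance 21 (to H3); all others are ≤ 21.
With {H2, H3} the worst case is 21.
With {H1, H2} the worst case is 30.
No size-2 selection achieves below 21.

21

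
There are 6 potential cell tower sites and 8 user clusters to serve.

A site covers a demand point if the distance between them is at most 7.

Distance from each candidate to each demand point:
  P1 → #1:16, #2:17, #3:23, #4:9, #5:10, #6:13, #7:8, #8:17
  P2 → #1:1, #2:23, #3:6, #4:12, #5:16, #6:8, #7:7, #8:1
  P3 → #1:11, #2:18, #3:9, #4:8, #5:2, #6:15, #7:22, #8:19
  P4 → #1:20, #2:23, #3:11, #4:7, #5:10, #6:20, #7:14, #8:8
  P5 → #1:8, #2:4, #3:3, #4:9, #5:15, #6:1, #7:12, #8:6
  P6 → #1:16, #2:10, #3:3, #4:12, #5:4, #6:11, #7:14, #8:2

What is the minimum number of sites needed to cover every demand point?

4

Coverage sets (demand points within 7 of each site):
  P1: {}
  P2: {#1, #3, #7, #8}
  P3: {#5}
  P4: {#4}
  P5: {#2, #3, #6, #8}
  P6: {#3, #5, #8}
No 3 sites suffice: every size-3 union leaves at least one demand point uncovered.
But {P2, P3, P4, P5} covers everything, so the minimum is 4.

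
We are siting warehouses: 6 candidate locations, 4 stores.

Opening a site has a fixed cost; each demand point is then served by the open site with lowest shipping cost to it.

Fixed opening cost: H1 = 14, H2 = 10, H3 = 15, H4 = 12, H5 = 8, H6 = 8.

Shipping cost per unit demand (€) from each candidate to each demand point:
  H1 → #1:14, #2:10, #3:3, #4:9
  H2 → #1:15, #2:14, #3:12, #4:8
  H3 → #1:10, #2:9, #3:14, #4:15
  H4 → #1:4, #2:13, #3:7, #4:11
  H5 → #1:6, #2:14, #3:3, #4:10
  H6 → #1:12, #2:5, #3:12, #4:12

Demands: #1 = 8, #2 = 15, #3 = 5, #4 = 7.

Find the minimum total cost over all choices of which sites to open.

Open {H2, H4, H5, H6}: assign each demand point to its cheapest open site.
  #1→H4 8×4=32, #2→H6 15×5=75, #3→H5 5×3=15, #4→H2 7×8=56
  shipping cost 178, fixed 38 → total 216.
Compare {H1, H4, H6}: shipping cost 185 + fixed 34 = 219.
Compare {H2, H5, H6}: shipping cost 194 + fixed 26 = 220.
Compare {H4, H5, H6}: shipping cost 192 + fixed 28 = 220.
All other subsets cost ≥ 219. Minimum total cost: 216.

216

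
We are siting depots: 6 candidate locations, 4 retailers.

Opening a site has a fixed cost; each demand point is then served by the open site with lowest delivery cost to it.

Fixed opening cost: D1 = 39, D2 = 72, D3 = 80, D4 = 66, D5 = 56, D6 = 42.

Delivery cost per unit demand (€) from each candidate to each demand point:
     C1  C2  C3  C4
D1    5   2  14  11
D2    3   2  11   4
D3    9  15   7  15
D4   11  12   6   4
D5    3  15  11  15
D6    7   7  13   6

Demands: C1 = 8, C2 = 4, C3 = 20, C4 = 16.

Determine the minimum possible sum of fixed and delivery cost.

337

Open {D1, D4}: assign each demand point to its cheapest open site.
  C1→D1 8×5=40, C2→D1 4×2=8, C3→D4 20×6=120, C4→D4 16×4=64
  delivery cost 232, fixed 105 → total 337.
Compare {D2, D4}: delivery cost 216 + fixed 138 = 354.
Compare {D4, D6}: delivery cost 268 + fixed 108 = 376.
Compare {D1, D4, D5}: delivery cost 216 + fixed 161 = 377.
All other subsets cost ≥ 354. Minimum total cost: 337.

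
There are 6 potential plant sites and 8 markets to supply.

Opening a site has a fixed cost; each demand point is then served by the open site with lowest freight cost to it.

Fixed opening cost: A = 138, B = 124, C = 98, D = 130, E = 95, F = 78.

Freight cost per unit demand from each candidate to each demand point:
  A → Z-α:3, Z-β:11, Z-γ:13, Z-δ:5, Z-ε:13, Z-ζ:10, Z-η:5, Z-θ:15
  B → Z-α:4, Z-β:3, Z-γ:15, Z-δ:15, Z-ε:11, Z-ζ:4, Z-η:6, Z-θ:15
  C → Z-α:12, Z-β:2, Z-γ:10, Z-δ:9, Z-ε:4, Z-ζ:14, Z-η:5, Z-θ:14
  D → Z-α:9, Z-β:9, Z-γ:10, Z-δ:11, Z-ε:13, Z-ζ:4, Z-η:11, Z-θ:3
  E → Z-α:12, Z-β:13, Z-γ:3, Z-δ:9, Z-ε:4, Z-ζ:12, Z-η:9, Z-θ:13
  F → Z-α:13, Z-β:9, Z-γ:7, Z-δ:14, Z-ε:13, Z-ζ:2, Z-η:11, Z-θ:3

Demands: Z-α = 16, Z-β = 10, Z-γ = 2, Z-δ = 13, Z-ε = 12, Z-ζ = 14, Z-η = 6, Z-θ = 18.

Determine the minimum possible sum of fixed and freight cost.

621

Open {A, C, F}: assign each demand point to its cheapest open site.
  Z-α→A 16×3=48, Z-β→C 10×2=20, Z-γ→F 2×7=14, Z-δ→A 13×5=65, Z-ε→C 12×4=48, Z-ζ→F 14×2=28, Z-η→A 6×5=30, Z-θ→F 18×3=54
  freight cost 307, fixed 314 → total 621.
Compare {B, C, F}: freight cost 375 + fixed 300 = 675.
Compare {C, F}: freight cost 503 + fixed 176 = 679.
Compare {A, E, F}: freight cost 369 + fixed 311 = 680.
All other subsets cost ≥ 675. Minimum total cost: 621.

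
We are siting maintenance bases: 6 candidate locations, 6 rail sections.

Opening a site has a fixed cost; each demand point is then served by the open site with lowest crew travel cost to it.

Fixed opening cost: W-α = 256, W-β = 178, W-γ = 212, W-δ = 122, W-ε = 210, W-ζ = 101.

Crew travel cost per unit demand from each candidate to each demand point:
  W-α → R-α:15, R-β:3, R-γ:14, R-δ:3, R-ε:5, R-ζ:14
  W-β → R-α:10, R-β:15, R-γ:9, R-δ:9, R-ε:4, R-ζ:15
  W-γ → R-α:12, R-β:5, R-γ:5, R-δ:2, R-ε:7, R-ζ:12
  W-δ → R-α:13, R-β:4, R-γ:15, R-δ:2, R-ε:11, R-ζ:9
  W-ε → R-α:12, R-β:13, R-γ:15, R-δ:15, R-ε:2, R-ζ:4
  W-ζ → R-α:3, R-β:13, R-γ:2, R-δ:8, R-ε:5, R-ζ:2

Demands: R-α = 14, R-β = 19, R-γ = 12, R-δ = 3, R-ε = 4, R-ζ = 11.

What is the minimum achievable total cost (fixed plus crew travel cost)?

413

Open {W-δ, W-ζ}: assign each demand point to its cheapest open site.
  R-α→W-ζ 14×3=42, R-β→W-δ 19×4=76, R-γ→W-ζ 12×2=24, R-δ→W-δ 3×2=6, R-ε→W-ζ 4×5=20, R-ζ→W-ζ 11×2=22
  crew travel cost 190, fixed 223 → total 413.
Compare {W-ζ}: crew travel cost 379 + fixed 101 = 480.
Compare {W-γ, W-ζ}: crew travel cost 209 + fixed 313 = 522.
Compare {W-α, W-ζ}: crew travel cost 174 + fixed 357 = 531.
All other subsets cost ≥ 480. Minimum total cost: 413.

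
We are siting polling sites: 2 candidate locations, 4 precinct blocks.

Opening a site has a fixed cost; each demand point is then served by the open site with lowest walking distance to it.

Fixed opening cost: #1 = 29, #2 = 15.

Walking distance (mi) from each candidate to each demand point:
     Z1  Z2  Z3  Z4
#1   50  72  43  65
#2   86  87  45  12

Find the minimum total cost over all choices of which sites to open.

Open {#1, #2}: assign each demand point to its cheapest open site.
  Z1→#1 50, Z2→#1 72, Z3→#1 43, Z4→#2 12
  walking distance 177, fixed 44 → total 221.
Compare {#2}: walking distance 230 + fixed 15 = 245.
Compare {#1}: walking distance 230 + fixed 29 = 259.

221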